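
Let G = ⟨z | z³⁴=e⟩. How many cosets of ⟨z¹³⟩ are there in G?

First find ord(z¹³) by computing successive powers:
  (z¹³)¹ = z¹³, (z¹³)² = z²⁶, (z¹³)³ = z⁵, (z¹³)⁴ = z¹⁸, (z¹³)⁵ = z³¹, (z¹³)⁶ = z¹⁰, (z¹³)⁷ = z²³, (z¹³)⁸ = z², (z¹³)⁹ = z¹⁵, (z¹³)¹⁰ = z²⁸, (z¹³)¹¹ = z⁷, (z¹³)¹² = z²⁰, (z¹³)¹³ = z³³, (z¹³)¹⁴ = z¹², (z¹³)¹⁵ = z²⁵, (z¹³)¹⁶ = z⁴, (z¹³)¹⁷ = z¹⁷, (z¹³)¹⁸ = z³⁰, (z¹³)¹⁹ = z⁹, (z¹³)²⁰ = z²², (z¹³)²¹ = z, (z¹³)²² = z¹⁴, (z¹³)²³ = z²⁷, (z¹³)²⁴ = z⁶, (z¹³)²⁵ = z¹⁹, (z¹³)²⁶ = z³², (z¹³)²⁷ = z¹¹, (z¹³)²⁸ = z²⁴, (z¹³)²⁹ = z³, (z¹³)³⁰ = z¹⁶, (z¹³)³¹ = z²⁹, (z¹³)³² = z⁸, (z¹³)³³ = z²¹, (z¹³)³⁴ = e.
So |⟨z¹³⟩| = ord(z¹³) = 34. With |G| = 34, by Lagrange [G : ⟨z¹³⟩] = 34/34 = 1.

Answer: 1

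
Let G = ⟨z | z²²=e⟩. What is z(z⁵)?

Compute z · (z⁵) by multiplying left to right and reducing via the relations at each step:
  z · z⁵ = z⁶

Answer: z⁶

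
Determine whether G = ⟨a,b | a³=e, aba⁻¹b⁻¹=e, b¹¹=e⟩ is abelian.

Each pair of generators commutes: a·b = ab = b·a. Since the generators pairwise commute, every element of G commutes with every other, so G is abelian.

Answer: Yes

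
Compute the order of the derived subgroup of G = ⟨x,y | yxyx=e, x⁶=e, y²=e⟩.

G' = [G, G] is generated by all commutators. The generator-pair commutators are: [x, y] = x².
The subgroup they normally generate is {e, x², x⁴}, of order 3.
Check: |G/G'| = 12/3 = 4 is the order of the abelianisation.

Answer: 3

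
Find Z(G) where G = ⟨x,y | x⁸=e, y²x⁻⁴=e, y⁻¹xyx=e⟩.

An element z ∈ Z(G) iff z commutes with every generator.
For example x⁴ is central: (x⁴)·x = x⁵ = x·(x⁴); (x⁴)·y = y⁻¹ = y·(x⁴).
Whereas x ∉ Z(G) since x·y = xy ≠ x³y⁻¹ = y·x.
Checking each of the 16 elements this way gives Z(G) = {e, x⁴}, of order 2.

Answer: {e, x⁴}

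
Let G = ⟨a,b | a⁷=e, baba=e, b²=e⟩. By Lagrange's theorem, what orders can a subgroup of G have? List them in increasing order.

|G| = 14 = 2 · 7. By Lagrange's theorem the order of any subgroup divides 14; the divisors of 14 are 1, 2, 7, 14.

Answer: 1, 2, 7, 14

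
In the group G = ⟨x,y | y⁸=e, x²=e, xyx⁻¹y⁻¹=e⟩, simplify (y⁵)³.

Compute successive powers of (y⁵), reducing at each step:
  (y⁵)²: (y⁵) · y⁵ = y²
  (y⁵)³: (y²) · y⁵ = y⁷

Answer: y⁷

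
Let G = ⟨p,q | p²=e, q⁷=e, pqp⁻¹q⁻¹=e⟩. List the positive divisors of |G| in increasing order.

|G| = 14 = 2 · 7. By Lagrange's theorem the order of any subgroup divides 14; the divisors of 14 are 1, 2, 7, 14.

Answer: 1, 2, 7, 14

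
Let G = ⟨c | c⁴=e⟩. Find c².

Compute successive powers of c, reducing at each step:
  c²: c · c = c²

Answer: c²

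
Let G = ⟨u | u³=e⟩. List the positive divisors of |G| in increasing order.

|G| = 3 = 3. By Lagrange's theorem the order of any subgroup divides 3; the divisors of 3 are 1, 3.

Answer: 1, 3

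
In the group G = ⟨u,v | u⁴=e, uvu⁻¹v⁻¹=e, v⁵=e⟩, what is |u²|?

Compute successive powers until reaching e:
  (u²)¹ = u², (u²)² = e.
The smallest positive k with (u²)ᵏ = e is 2.

Answer: 2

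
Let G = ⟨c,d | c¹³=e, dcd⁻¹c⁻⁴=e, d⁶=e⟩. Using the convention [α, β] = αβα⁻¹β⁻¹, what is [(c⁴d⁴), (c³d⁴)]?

[(c⁴d⁴), (c³d⁴)] = (c⁴d⁴)·(c³d⁴)·(c⁴d⁴)⁻¹·(c³d⁴)⁻¹.
  (c⁴d⁴) · (c³d⁴) = c⁵d²
  (c⁵d²) · (cd²) = c⁸d⁴
  (c⁸d⁴) · (c⁴d²) = c⁵

Answer: c⁵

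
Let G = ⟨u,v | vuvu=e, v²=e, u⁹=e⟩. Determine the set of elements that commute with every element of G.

An element z ∈ Z(G) iff z commutes with every generator.
For example e is central: e·u = u = u·e; e·v = v = v·e.
Whereas u ∉ Z(G) since u·v = uv ≠ u⁸v = v·u.
Checking each of the 18 elements this way gives Z(G) = {e}, of order 1.

Answer: {e}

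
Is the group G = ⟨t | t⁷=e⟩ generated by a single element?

|G| = 7. The element t has order 7 (its powers give 7 distinct elements), so ⟨t⟩ = G and G is cyclic.

Answer: Yes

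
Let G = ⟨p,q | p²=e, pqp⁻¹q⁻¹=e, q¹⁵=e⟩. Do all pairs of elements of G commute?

Each pair of generators commutes: p·q = pq = q·p. Since the generators pairwise commute, every element of G commutes with every other, so G is abelian.

Answer: Yes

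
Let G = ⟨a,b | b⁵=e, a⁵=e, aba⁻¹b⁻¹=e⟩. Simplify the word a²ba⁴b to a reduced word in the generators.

Multiply left to right, reducing at each step:
  (a²) · b = a²b
  (a²b) · a⁴ = ab
  (ab) · b = ab²

Answer: ab²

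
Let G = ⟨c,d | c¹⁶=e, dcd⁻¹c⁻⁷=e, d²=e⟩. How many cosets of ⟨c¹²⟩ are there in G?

First find ord(c¹²) by computing successive powers:
  (c¹²)¹ = c¹², (c¹²)² = c⁸, (c¹²)³ = c⁴, (c¹²)⁴ = e.
So |⟨c¹²⟩| = ord(c¹²) = 4. With |G| = 32, by Lagrange [G : ⟨c¹²⟩] = 32/4 = 8.

Answer: 8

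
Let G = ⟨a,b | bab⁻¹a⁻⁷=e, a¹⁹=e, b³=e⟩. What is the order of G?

Enumerate words in the generators, reducing via the relations: the distinct elements are
  {a, b, e, ab, a², a³, a⁴, a⁵, a⁶, a⁷, a⁸, a⁹, b², ab², a²b, a³b, a¹², a¹³, a¹¹, a¹⁰, a¹⁴, a¹⁵, a¹⁶, a¹⁷, a¹⁸, a⁴b, a⁵b, a⁶b, a⁷b, a⁸b, a⁹b, a²b², a³b², a¹²b, a¹³b, a¹¹b, a¹⁰b, a¹⁴b, a¹⁵b, a¹⁶b, a¹⁷b, a¹⁸b, a⁴b², a⁵b², a⁶b², a⁷b², a⁸b², a⁹b², a¹²b², a¹³b², a¹¹b², a¹⁰b², a¹⁴b², a¹⁵b², a¹⁶b², a¹⁷b², a¹⁸b²}.
No further products give new elements, so |G| = 57.

Answer: 57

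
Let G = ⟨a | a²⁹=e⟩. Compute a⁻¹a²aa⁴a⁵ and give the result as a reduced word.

Multiply left to right, reducing at each step:
  (a²⁸) · a² = a
  a · a = a²
  (a²) · a⁴ = a⁶
  (a⁶) · a⁵ = a¹¹

Answer: a¹¹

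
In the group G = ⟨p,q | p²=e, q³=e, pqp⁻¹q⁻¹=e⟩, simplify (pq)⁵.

Compute successive powers of (pq), reducing at each step:
  (pq)²: (pq) · p = q;   q · q = q²
  (pq)³: (q²) · p = pq²;   (pq²) · q = p
  (pq)⁴: p · p = e;   e · q = q
  (pq)⁵: q · p = pq;   (pq) · q = pq²

Answer: pq²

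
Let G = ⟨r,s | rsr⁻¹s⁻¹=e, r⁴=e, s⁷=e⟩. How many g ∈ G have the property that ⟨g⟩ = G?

G is cyclic of order 28. An element generates G iff its order is 28, and a cyclic group of order 28 has exactly φ(28) = 12 such elements.

Answer: 12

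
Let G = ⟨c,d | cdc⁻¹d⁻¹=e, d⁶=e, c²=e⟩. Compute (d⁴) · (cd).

Compute (d⁴) · (cd) by multiplying left to right and reducing via the relations at each step:
  (d⁴) · c = cd⁴
  (cd⁴) · d = cd⁵

Answer: cd⁵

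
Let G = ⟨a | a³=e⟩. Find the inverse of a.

The order of a is 3 (smallest k with aᵏ = e), so a⁻¹ = a² = a².
Check: a · (a²) → a · a² = e, giving e as required.

Answer: a²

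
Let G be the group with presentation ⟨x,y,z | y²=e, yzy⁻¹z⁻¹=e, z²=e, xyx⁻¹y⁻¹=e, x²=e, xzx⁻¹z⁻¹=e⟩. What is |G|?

Enumerate words in the generators, reducing via the relations: the distinct elements are
  {e, x, y, z, xy, xz, yz, xyz}.
No further products give new elements, so |G| = 8.

Answer: 8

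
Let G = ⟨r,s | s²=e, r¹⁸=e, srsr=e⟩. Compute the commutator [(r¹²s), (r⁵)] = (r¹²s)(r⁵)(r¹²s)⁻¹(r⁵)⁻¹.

[(r¹²s), (r⁵)] = (r¹²s)·(r⁵)·(r¹²s)⁻¹·(r⁵)⁻¹.
  (r¹²s) · (r⁵) = r⁷s
  (r⁷s) · (r¹²s) = r¹³
  (r¹³) · (r¹³) = r⁸

Answer: r⁸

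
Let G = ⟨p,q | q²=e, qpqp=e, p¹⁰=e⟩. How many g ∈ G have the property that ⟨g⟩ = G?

⟨g⟩ = G would require ord(g) = |G| = 20, but the maximum element order in G is 10 < 20. So G is not cyclic and no single element generates it: the count is 0.

Answer: 0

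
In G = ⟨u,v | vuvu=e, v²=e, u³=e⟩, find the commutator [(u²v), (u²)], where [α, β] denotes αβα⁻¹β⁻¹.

[(u²v), (u²)] = (u²v)·(u²)·(u²v)⁻¹·(u²)⁻¹.
  (u²v) · (u²) = v
  v · (u²v) = u
  u · u = u²

Answer: u²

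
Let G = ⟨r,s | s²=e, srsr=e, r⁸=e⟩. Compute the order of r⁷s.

Compute successive powers until reaching e:
  (r⁷s)¹ = r⁷s, (r⁷s)² = e.
The smallest positive k with (r⁷s)ᵏ = e is 2.

Answer: 2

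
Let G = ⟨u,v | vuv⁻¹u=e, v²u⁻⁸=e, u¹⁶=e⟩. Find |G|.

Enumerate words in the generators, reducing via the relations: the distinct elements are
  {e, u, v, uv, u², u³, u⁴, u⁵, u⁶, u⁷, u⁸, u⁹, u²v, u³v, u¹², u¹³, u¹¹, u¹⁰, u¹⁴, u¹⁵, u⁴v, u⁵v, u⁶v, u⁷v, v⁻¹, uv⁻¹, u²v⁻¹, u³v⁻¹, u⁴v⁻¹, u⁵v⁻¹, u⁶v⁻¹, u⁷v⁻¹}.
No further products give new elements, so |G| = 32.

Answer: 32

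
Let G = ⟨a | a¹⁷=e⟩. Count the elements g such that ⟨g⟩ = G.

G is cyclic of order 17. An element generates G iff its order is 17, and a cyclic group of order 17 has exactly φ(17) = 16 such elements.

Answer: 16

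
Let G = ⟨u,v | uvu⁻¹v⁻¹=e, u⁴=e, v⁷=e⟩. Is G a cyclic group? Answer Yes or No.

|G| = 28. The element uv has order 28 (its powers give 28 distinct elements), so ⟨uv⟩ = G and G is cyclic.

Answer: Yes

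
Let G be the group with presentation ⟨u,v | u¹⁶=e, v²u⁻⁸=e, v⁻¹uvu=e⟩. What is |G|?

Enumerate words in the generators, reducing via the relations: the distinct elements are
  {e, u, v, uv, u², u³, u⁴, u⁵, u⁶, u⁷, u⁸, u⁹, u²v, u³v, u¹², u¹³, u¹¹, u¹⁰, u¹⁴, u¹⁵, u⁴v, u⁵v, u⁶v, u⁷v, v⁻¹, uv⁻¹, u²v⁻¹, u³v⁻¹, u⁴v⁻¹, u⁵v⁻¹, u⁶v⁻¹, u⁷v⁻¹}.
No further products give new elements, so |G| = 32.

Answer: 32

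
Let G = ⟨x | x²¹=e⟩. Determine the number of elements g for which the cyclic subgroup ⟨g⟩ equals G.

G is cyclic of order 21. An element generates G iff its order is 21, and a cyclic group of order 21 has exactly φ(21) = 12 such elements.

Answer: 12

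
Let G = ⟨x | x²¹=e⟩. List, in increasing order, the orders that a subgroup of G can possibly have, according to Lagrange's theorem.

|G| = 21 = 3 · 7. By Lagrange's theorem the order of any subgroup divides 21; the divisors of 21 are 1, 3, 7, 21.

Answer: 1, 3, 7, 21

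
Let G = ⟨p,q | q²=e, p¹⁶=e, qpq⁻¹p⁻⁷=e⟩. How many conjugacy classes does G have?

The conjugacy classes (representative and size) are:
  [e] (size 1), [p] (size 2), [p¹⁴] (size 2), [p³] (size 2), [p⁴] (size 2), [p¹⁰] (size 2), [p⁸] (size 1), [p⁹] (size 2), [p¹¹] (size 2), [p¹⁰q] (size 8), [pq] (size 8).
Class equation: 1 + 2 + 2 + 2 + 2 + 2 + 1 + 2 + 2 + 8 + 8 = 32 = |G|. So G has 11 conjugacy classes.

Answer: 11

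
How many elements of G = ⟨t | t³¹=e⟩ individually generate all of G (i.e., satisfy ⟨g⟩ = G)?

G is cyclic of order 31. An element generates G iff its order is 31, and a cyclic group of order 31 has exactly φ(31) = 30 such elements.

Answer: 30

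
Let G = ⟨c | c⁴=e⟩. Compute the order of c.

Compute successive powers until reaching e:
  c¹ = c, c² = c², c³ = c³, c⁴ = e.
The smallest positive k with cᵏ = e is 4.

Answer: 4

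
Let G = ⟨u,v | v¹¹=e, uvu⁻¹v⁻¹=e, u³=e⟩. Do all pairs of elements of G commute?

Each pair of generators commutes: u·v = uv = v·u. Since the generators pairwise commute, every element of G commutes with every other, so G is abelian.

Answer: Yes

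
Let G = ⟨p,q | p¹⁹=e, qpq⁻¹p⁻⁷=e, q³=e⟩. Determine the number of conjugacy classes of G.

The conjugacy classes (representative and size) are:
  [e] (size 1), [p¹¹] (size 3), [p¹⁴] (size 3), [p⁶] (size 3), [p¹⁷] (size 3), [p¹²] (size 3), [p¹⁰] (size 3), [p²q] (size 19), [p¹⁸q²] (size 19).
Class equation: 1 + 3 + 3 + 3 + 3 + 3 + 3 + 19 + 19 = 57 = |G|. So G has 9 conjugacy classes.

Answer: 9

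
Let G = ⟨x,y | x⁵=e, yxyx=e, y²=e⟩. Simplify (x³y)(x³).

Compute (x³y) · (x³) by multiplying left to right and reducing via the relations at each step:
  (x³y) · x³ = y

Answer: y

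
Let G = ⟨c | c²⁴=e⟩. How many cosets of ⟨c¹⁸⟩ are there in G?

First find ord(c¹⁸) by computing successive powers:
  (c¹⁸)¹ = c¹⁸, (c¹⁸)² = c¹², (c¹⁸)³ = c⁶, (c¹⁸)⁴ = e.
So |⟨c¹⁸⟩| = ord(c¹⁸) = 4. With |G| = 24, by Lagrange [G : ⟨c¹⁸⟩] = 24/4 = 6.

Answer: 6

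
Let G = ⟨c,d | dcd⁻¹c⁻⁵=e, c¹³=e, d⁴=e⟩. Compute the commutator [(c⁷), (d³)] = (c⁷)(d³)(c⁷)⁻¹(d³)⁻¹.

[(c⁷), (d³)] = (c⁷)·(d³)·(c⁷)⁻¹·(d³)⁻¹.
  (c⁷) · (d³) = c⁷d³
  (c⁷d³) · (c⁶) = c³d³
  (c³d³) · d = c³

Answer: c³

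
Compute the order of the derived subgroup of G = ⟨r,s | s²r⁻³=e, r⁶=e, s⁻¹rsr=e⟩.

G' = [G, G] is generated by all commutators. The generator-pair commutators are: [r, s] = r².
The subgroup they normally generate is {e, r², r⁴}, of order 3.
Check: |G/G'| = 12/3 = 4 is the order of the abelianisation.

Answer: 3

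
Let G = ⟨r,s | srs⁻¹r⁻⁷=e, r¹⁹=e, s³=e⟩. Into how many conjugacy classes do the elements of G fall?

The conjugacy classes (representative and size) are:
  [e] (size 1), [r¹¹] (size 3), [r¹⁴] (size 3), [r⁶] (size 3), [r¹⁷] (size 3), [r¹²] (size 3), [r¹⁰] (size 3), [r²s] (size 19), [r¹⁸s²] (size 19).
Class equation: 1 + 3 + 3 + 3 + 3 + 3 + 3 + 19 + 19 = 57 = |G|. So G has 9 conjugacy classes.

Answer: 9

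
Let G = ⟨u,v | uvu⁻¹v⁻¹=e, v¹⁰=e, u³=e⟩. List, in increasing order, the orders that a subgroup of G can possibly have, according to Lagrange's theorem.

|G| = 30 = 2 · 3 · 5. By Lagrange's theorem the order of any subgroup divides 30; the divisors of 30 are 1, 2, 3, 5, 6, 10, 15, 30.

Answer: 1, 2, 3, 5, 6, 10, 15, 30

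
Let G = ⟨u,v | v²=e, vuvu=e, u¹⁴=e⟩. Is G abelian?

u·v = uv but v·u = u¹³v, so u·v ≠ v·u and G is not abelian.

Answer: No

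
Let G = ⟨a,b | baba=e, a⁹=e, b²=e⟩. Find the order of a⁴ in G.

Compute successive powers until reaching e:
  (a⁴)¹ = a⁴, (a⁴)² = a⁸, (a⁴)³ = a³, (a⁴)⁴ = a⁷, (a⁴)⁵ = a², (a⁴)⁶ = a⁶, (a⁴)⁷ = a, (a⁴)⁸ = a⁵, (a⁴)⁹ = e.
The smallest positive k with (a⁴)ᵏ = e is 9.

Answer: 9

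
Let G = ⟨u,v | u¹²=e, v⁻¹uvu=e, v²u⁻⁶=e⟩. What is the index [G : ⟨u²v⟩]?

First find ord(u²v) by computing successive powers:
  (u²v)¹ = u²v, (u²v)² = u⁶, (u²v)³ = u²v⁻¹, (u²v)⁴ = e.
So |⟨u²v⟩| = ord(u²v) = 4. With |G| = 24, by Lagrange [G : ⟨u²v⟩] = 24/4 = 6.

Answer: 6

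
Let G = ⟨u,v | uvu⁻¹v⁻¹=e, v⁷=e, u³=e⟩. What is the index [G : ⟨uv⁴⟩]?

First find ord(uv⁴) by computing successive powers:
  (uv⁴)¹ = uv⁴, (uv⁴)² = u²v, (uv⁴)³ = v⁵, (uv⁴)⁴ = uv², (uv⁴)⁵ = u²v⁶, (uv⁴)⁶ = v³, (uv⁴)⁷ = u, (uv⁴)⁸ = u²v⁴, (uv⁴)⁹ = v, (uv⁴)¹⁰ = uv⁵, (uv⁴)¹¹ = u²v², (uv⁴)¹² = v⁶, (uv⁴)¹³ = uv³, (uv⁴)¹⁴ = u², (uv⁴)¹⁵ = v⁴, (uv⁴)¹⁶ = uv, (uv⁴)¹⁷ = u²v⁵, (uv⁴)¹⁸ = v², (uv⁴)¹⁹ = uv⁶, (uv⁴)²⁰ = u²v³, (uv⁴)²¹ = e.
So |⟨uv⁴⟩| = ord(uv⁴) = 21. With |G| = 21, by Lagrange [G : ⟨uv⁴⟩] = 21/21 = 1.

Answer: 1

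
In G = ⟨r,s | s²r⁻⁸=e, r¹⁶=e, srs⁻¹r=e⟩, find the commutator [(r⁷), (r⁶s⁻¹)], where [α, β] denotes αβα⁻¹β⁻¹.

[(r⁷), (r⁶s⁻¹)] = (r⁷)·(r⁶s⁻¹)·(r⁷)⁻¹·(r⁶s⁻¹)⁻¹.
  (r⁷) · (r⁶s⁻¹) = r⁵s
  (r⁵s) · (r⁹) = r⁴s⁻¹
  (r⁴s⁻¹) · (r⁶s) = r¹⁴

Answer: r¹⁴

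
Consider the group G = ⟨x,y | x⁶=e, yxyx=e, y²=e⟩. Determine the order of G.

Enumerate words in the generators, reducing via the relations: the distinct elements are
  {e, x, y, xy, x², x³, x⁴, x⁵, x²y, x³y, x⁴y, x⁵y}.
No further products give new elements, so |G| = 12.

Answer: 12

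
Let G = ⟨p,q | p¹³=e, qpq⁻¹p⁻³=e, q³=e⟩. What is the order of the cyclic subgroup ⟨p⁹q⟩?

|⟨p⁹q⟩| equals the order of p⁹q. Compute successive powers until reaching e:
  (p⁹q)¹ = p⁹q, (p⁹q)² = p¹⁰q², (p⁹q)³ = e.
The smallest positive k with (p⁹q)ᵏ = e is 3, so |⟨p⁹q⟩| = 3.

Answer: 3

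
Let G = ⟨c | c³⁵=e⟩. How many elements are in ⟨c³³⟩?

|⟨c³³⟩| equals the order of c³³. Compute successive powers until reaching e:
  (c³³)¹ = c³³, (c³³)² = c³¹, (c³³)³ = c²⁹, (c³³)⁴ = c²⁷, (c³³)⁵ = c²⁵, (c³³)⁶ = c²³, (c³³)⁷ = c²¹, (c³³)⁸ = c¹⁹, (c³³)⁹ = c¹⁷, (c³³)¹⁰ = c¹⁵, (c³³)¹¹ = c¹³, (c³³)¹² = c¹¹, (c³³)¹³ = c⁹, (c³³)¹⁴ = c⁷, (c³³)¹⁵ = c⁵, (c³³)¹⁶ = c³, (c³³)¹⁷ = c, (c³³)¹⁸ = c³⁴, (c³³)¹⁹ = c³², (c³³)²⁰ = c³⁰, (c³³)²¹ = c²⁸, (c³³)²² = c²⁶, (c³³)²³ = c²⁴, (c³³)²⁴ = c²², (c³³)²⁵ = c²⁰, (c³³)²⁶ = c¹⁸, (c³³)²⁷ = c¹⁶, (c³³)²⁸ = c¹⁴, (c³³)²⁹ = c¹², (c³³)³⁰ = c¹⁰, (c³³)³¹ = c⁸, (c³³)³² = c⁶, (c³³)³³ = c⁴, (c³³)³⁴ = c², (c³³)³⁵ = e.
The smallest positive k with (c³³)ᵏ = e is 35, so |⟨c³³⟩| = 35.

Answer: 35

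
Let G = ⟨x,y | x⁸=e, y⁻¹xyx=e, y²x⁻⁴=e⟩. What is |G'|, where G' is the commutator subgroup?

G' = [G, G] is generated by all commutators. The generator-pair commutators are: [x, y] = x².
The subgroup they normally generate is {e, x², x⁴, x⁶}, of order 4.
Check: |G/G'| = 16/4 = 4 is the order of the abelianisation.

Answer: 4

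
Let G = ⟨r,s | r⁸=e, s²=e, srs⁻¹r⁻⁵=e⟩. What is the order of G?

Enumerate words in the generators, reducing via the relations: the distinct elements are
  {e, r, s, rs, r², r³, r⁴, r⁵, r⁶, r⁷, r²s, r³s, r⁴s, r⁵s, r⁶s, r⁷s}.
No further products give new elements, so |G| = 16.

Answer: 16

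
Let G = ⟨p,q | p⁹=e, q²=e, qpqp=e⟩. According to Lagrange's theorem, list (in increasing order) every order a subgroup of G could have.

|G| = 18 = 2 · 3². By Lagrange's theorem the order of any subgroup divides 18; the divisors of 18 are 1, 2, 3, 6, 9, 18.

Answer: 1, 2, 3, 6, 9, 18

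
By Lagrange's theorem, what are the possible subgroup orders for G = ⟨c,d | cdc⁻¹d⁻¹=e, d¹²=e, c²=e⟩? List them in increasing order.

|G| = 24 = 2³ · 3. By Lagrange's theorem the order of any subgroup divides 24; the divisors of 24 are 1, 2, 3, 4, 6, 8, 12, 24.

Answer: 1, 2, 3, 4, 6, 8, 12, 24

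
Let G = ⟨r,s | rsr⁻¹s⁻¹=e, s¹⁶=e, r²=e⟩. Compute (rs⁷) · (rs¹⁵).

Compute (rs⁷) · (rs¹⁵) by multiplying left to right and reducing via the relations at each step:
  (rs⁷) · r = s⁷
  (s⁷) · s¹⁵ = s⁶

Answer: s⁶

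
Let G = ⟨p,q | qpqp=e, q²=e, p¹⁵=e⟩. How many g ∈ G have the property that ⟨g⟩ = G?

⟨g⟩ = G would require ord(g) = |G| = 30, but the maximum element order in G is 15 < 30. So G is not cyclic and no single element generates it: the count is 0.

Answer: 0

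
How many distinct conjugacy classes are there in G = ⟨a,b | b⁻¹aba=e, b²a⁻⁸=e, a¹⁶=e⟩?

The conjugacy classes (representative and size) are:
  [e] (size 1), [a] (size 2), [a¹⁴] (size 2), [a³] (size 2), [a¹²] (size 2), [a⁵] (size 2), [a¹⁰] (size 2), [a⁷] (size 2), [a⁸] (size 1), [a⁶b] (size 8), [a³b⁻¹] (size 8).
Class equation: 1 + 2 + 2 + 2 + 2 + 2 + 2 + 2 + 1 + 8 + 8 = 32 = |G|. So G has 11 conjugacy classes.

Answer: 11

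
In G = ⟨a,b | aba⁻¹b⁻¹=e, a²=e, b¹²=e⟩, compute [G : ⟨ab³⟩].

First find ord(ab³) by computing successive powers:
  (ab³)¹ = ab³, (ab³)² = b⁶, (ab³)³ = ab⁹, (ab³)⁴ = e.
So |⟨ab³⟩| = ord(ab³) = 4. With |G| = 24, by Lagrange [G : ⟨ab³⟩] = 24/4 = 6.

Answer: 6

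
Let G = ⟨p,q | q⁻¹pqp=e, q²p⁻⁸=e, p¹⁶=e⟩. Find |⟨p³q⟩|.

|⟨p³q⟩| equals the order of p³q. Compute successive powers until reaching e:
  (p³q)¹ = p³q, (p³q)² = p⁸, (p³q)³ = p³q⁻¹, (p³q)⁴ = e.
The smallest positive k with (p³q)ᵏ = e is 4, so |⟨p³q⟩| = 4.

Answer: 4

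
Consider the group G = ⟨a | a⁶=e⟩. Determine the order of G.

G is generated by a single element, so G is cyclic. The relator gives a⁶ = e and no smaller power is forced to be e, so the 6 powers {a, e, a², a³, a⁴, a⁵} are distinct. Hence |G| = 6.

Answer: 6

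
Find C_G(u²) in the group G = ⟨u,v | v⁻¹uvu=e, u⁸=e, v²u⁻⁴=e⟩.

⟨u²⟩ ⊆ C_G(u²) since powers of u² commute with u²; so |C_G(u²)| ≥ |⟨u²⟩| = 4.
By orbit–stabilizer, |C_G(u²)| = |G| / |conj. class of u²| = 16 / 2 = 8.
The 8 elements commuting with u² are {e, u, u², u³, u⁴, u⁵, u⁶, u⁷}.

Answer: {e, u, u², u³, u⁴, u⁵, u⁶, u⁷}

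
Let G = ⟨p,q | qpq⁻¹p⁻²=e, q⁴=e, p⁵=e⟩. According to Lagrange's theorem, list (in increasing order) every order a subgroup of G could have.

|G| = 20 = 2² · 5. By Lagrange's theorem the order of any subgroup divides 20; the divisors of 20 are 1, 2, 4, 5, 10, 20.

Answer: 1, 2, 4, 5, 10, 20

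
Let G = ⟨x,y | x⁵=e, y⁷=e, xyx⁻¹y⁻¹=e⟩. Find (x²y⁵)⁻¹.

The order of (x²y⁵) is 35 (smallest k with (x²y⁵)ᵏ = e), so (x²y⁵)⁻¹ = (x²y⁵)³⁴ = x³y².
Check: (x²y⁵) · (x³y²) → (x²y⁵) · x³ = y⁵;   (y⁵) · y² = e, giving e as required.

Answer: x³y²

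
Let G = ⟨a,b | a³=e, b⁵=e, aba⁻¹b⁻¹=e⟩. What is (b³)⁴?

Compute successive powers of (b³), reducing at each step:
  (b³)²: (b³) · b³ = b
  (b³)³: b · b³ = b⁴
  (b³)⁴: (b⁴) · b³ = b²

Answer: b²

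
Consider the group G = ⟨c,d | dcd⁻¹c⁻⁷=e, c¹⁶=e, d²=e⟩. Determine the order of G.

Enumerate words in the generators, reducing via the relations: the distinct elements are
  {c, d, e, cd, c², c³, c⁴, c⁵, c⁶, c⁷, c⁸, c⁹, c²d, c³d, c¹², c¹³, c¹¹, c¹⁰, c¹⁴, c¹⁵, c⁴d, c⁵d, c⁶d, c⁷d, c⁸d, c⁹d, c¹²d, c¹³d, c¹¹d, c¹⁰d, c¹⁴d, c¹⁵d}.
No further products give new elements, so |G| = 32.

Answer: 32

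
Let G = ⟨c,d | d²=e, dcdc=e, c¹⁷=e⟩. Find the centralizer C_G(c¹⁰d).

⟨c¹⁰d⟩ ⊆ C_G(c¹⁰d) since powers of c¹⁰d commute with c¹⁰d; so |C_G(c¹⁰d)| ≥ |⟨c¹⁰d⟩| = 2.
By orbit–stabilizer, |C_G(c¹⁰d)| = |G| / |conj. class of c¹⁰d| = 34 / 17 = 2.
The 2 elements commuting with c¹⁰d are {e, c¹⁰d}.

Answer: {e, c¹⁰d}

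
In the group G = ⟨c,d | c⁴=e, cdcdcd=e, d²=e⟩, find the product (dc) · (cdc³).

Compute (dc) · (cdc³) by multiplying left to right and reducing via the relations at each step:
  (dc) · c = dc²
  (dc²) · d = dc²d
  (dc²d) · c³ = cdc²d

Answer: cdc²d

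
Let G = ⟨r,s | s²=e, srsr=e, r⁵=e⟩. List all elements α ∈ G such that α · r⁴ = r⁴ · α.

⟨r⁴⟩ ⊆ C_G(r⁴) since powers of r⁴ commute with r⁴; so |C_G(r⁴)| ≥ |⟨r⁴⟩| = 5.
By orbit–stabilizer, |C_G(r⁴)| = |G| / |conj. class of r⁴| = 10 / 2 = 5.
The 5 elements commuting with r⁴ are {e, r, r², r³, r⁴}.

Answer: {e, r, r², r³, r⁴}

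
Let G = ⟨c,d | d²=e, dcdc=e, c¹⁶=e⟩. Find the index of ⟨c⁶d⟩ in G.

First find ord(c⁶d) by computing successive powers:
  (c⁶d)¹ = c⁶d, (c⁶d)² = e.
So |⟨c⁶d⟩| = ord(c⁶d) = 2. With |G| = 32, by Lagrange [G : ⟨c⁶d⟩] = 32/2 = 16.

Answer: 16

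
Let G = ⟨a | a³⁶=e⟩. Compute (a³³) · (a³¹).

Compute (a³³) · (a³¹) by multiplying left to right and reducing via the relations at each step:
  (a³³) · a³¹ = a²⁸

Answer: a²⁸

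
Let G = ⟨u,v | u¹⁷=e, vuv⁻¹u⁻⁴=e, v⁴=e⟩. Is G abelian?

u·v = uv but v·u = u⁴v, so u·v ≠ v·u and G is not abelian.

Answer: No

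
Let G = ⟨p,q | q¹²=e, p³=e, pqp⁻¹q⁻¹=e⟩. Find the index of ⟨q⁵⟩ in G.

First find ord(q⁵) by computing successive powers:
  (q⁵)¹ = q⁵, (q⁵)² = q¹⁰, (q⁵)³ = q³, (q⁵)⁴ = q⁸, (q⁵)⁵ = q, (q⁵)⁶ = q⁶, (q⁵)⁷ = q¹¹, (q⁵)⁸ = q⁴, (q⁵)⁹ = q⁹, (q⁵)¹⁰ = q², (q⁵)¹¹ = q⁷, (q⁵)¹² = e.
So |⟨q⁵⟩| = ord(q⁵) = 12. With |G| = 36, by Lagrange [G : ⟨q⁵⟩] = 36/12 = 3.

Answer: 3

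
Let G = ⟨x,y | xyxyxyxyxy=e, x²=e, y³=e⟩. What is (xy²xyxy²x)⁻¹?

The order of (xy²xyxy²x) is 5 (smallest k with (xy²xyxy²x)ᵏ = e), so (xy²xyxy²x)⁻¹ = (xy²xyxy²x)⁴ = xyxy²xyx.
Check: (xy²xyxy²x) · (xyxy²xyx) → (xy²xyxy²x) · x = xy²xyxy²;   (xy²xyxy²) · y = xy²xyx;   (xy²xyx) · x = xy²xy;   (xy²xy) · y² = xy²x;   (xy²x) · x = xy²;   (xy²) · y = x;   x · x = e, giving e as required.

Answer: xyxy²xyx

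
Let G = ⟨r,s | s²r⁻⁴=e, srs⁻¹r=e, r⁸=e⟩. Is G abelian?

r·s = rs but s·r = r³s⁻¹, so r·s ≠ s·r and G is not abelian.

Answer: No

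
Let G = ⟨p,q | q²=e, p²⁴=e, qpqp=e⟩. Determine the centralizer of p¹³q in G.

⟨p¹³q⟩ ⊆ C_G(p¹³q) since powers of p¹³q commute with p¹³q; so |C_G(p¹³q)| ≥ |⟨p¹³q⟩| = 2.
By orbit–stabilizer, |C_G(p¹³q)| = |G| / |conj. class of p¹³q| = 48 / 12 = 4.
The 4 elements commuting with p¹³q are {e, p¹², pq, p¹³q}.

Answer: {e, p¹², pq, p¹³q}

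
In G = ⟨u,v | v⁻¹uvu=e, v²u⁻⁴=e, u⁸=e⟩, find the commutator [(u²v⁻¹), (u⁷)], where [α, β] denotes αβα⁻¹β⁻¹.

[(u²v⁻¹), (u⁷)] = (u²v⁻¹)·(u⁷)·(u²v⁻¹)⁻¹·(u⁷)⁻¹.
  (u²v⁻¹) · (u⁷) = u³v⁻¹
  (u³v⁻¹) · (u²v) = u
  u · u = u²

Answer: u²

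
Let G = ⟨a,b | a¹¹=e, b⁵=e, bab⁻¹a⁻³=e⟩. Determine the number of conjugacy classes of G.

The conjugacy classes (representative and size) are:
  [e] (size 1), [a³] (size 5), [a⁶] (size 5), [a⁷b] (size 11), [a⁹b²] (size 11), [a⁷b³] (size 11), [a⁷b⁴] (size 11).
Class equation: 1 + 5 + 5 + 11 + 11 + 11 + 11 = 55 = |G|. So G has 7 conjugacy classes.

Answer: 7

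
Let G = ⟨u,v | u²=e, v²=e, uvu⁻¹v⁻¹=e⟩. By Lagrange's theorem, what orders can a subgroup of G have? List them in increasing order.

|G| = 4 = 2². By Lagrange's theorem the order of any subgroup divides 4; the divisors of 4 are 1, 2, 4.

Answer: 1, 2, 4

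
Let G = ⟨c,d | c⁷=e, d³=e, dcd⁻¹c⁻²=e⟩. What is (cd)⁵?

Compute successive powers of (cd), reducing at each step:
  (cd)²: (cd) · c = c³d;   (c³d) · d = c³d²
  (cd)³: (c³d²) · c = d²;   (d²) · d = e
  (cd)⁴: e · c = c;   c · d = cd
  (cd)⁵: (cd) · c = c³d;   (c³d) · d = c³d²

Answer: c³d²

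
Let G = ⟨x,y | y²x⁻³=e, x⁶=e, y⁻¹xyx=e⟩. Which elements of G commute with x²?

⟨x²⟩ ⊆ C_G(x²) since powers of x² commute with x²; so |C_G(x²)| ≥ |⟨x²⟩| = 3.
By orbit–stabilizer, |C_G(x²)| = |G| / |conj. class of x²| = 12 / 2 = 6.
The 6 elements commuting with x² are {e, x, x², x³, x⁴, x⁵}.

Answer: {e, x, x², x³, x⁴, x⁵}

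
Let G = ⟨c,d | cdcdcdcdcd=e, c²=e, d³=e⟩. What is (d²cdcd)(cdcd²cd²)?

Compute (d²cdcd) · (cdcd²cd²) by multiplying left to right and reducing via the relations at each step:
  (d²cdcd) · c = dcd²cd²
  (dcd²cd²) · d = dcd²c
  (dcd²c) · c = dcd²
  (dcd²) · d² = dcd
  (dcd) · c = dcdc
  (dcdc) · d² = dcdcd²

Answer: dcdcd²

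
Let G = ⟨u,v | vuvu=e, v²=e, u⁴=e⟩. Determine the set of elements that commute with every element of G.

An element z ∈ Z(G) iff z commutes with every generator.
For example u² is central: (u²)·u = u³ = u·(u²); (u²)·v = u²v = v·(u²).
Whereas u ∉ Z(G) since u·v = uv ≠ u³v = v·u.
Checking each of the 8 elements this way gives Z(G) = {e, u²}, of order 2.

Answer: {e, u²}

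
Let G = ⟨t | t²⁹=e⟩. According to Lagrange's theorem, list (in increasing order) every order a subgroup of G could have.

|G| = 29 = 29. By Lagrange's theorem the order of any subgroup divides 29; the divisors of 29 are 1, 29.

Answer: 1, 29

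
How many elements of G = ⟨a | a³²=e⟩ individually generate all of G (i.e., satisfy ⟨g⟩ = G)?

G is cyclic of order 32. An element generates G iff its order is 32, and a cyclic group of order 32 has exactly φ(32) = 16 such elements.

Answer: 16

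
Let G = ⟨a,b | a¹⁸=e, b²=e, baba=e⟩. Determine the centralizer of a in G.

⟨a⟩ ⊆ C_G(a) since powers of a commute with a; so |C_G(a)| ≥ |⟨a⟩| = 18.
By orbit–stabilizer, |C_G(a)| = |G| / |conj. class of a| = 36 / 2 = 18.
The 18 elements commuting with a are {e, a, a², a³, a⁴, a⁵, a⁶, a⁷, a⁸, a⁹, a¹⁰, a¹¹, a¹², a¹³, a¹⁴, a¹⁵, a¹⁶, a¹⁷}.

Answer: {e, a, a², a³, a⁴, a⁵, a⁶, a⁷, a⁸, a⁹, a¹⁰, a¹¹, a¹², a¹³, a¹⁴, a¹⁵, a¹⁶, a¹⁷}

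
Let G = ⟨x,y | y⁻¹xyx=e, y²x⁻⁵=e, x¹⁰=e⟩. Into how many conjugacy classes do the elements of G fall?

The conjugacy classes (representative and size) are:
  [e] (size 1), [x] (size 2), [x⁸] (size 2), [x⁷] (size 2), [x⁴] (size 2), [x⁵] (size 1), [x⁴y] (size 5), [x²y⁻¹] (size 5).
Class equation: 1 + 2 + 2 + 2 + 2 + 1 + 5 + 5 = 20 = |G|. So G has 8 conjugacy classes.

Answer: 8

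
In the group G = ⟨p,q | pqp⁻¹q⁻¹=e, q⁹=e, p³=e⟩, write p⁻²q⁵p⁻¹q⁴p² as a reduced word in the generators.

Multiply left to right, reducing at each step:
  p · q⁵ = pq⁵
  (pq⁵) · p⁻¹ = q⁵
  (q⁵) · q⁴ = e
  e · p² = p²

Answer: p²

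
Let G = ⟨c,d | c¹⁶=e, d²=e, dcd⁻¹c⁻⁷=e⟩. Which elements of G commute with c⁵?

⟨c⁵⟩ ⊆ C_G(c⁵) since powers of c⁵ commute with c⁵; so |C_G(c⁵)| ≥ |⟨c⁵⟩| = 16.
By orbit–stabilizer, |C_G(c⁵)| = |G| / |conj. class of c⁵| = 32 / 2 = 16.
The 16 elements commuting with c⁵ are {e, c, c², c³, c⁴, c⁵, c⁶, c⁷, c⁸, c⁹, c¹⁰, c¹¹, c¹², c¹³, c¹⁴, c¹⁵}.

Answer: {e, c, c², c³, c⁴, c⁵, c⁶, c⁷, c⁸, c⁹, c¹⁰, c¹¹, c¹², c¹³, c¹⁴, c¹⁵}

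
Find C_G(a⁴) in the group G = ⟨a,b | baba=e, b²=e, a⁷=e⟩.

⟨a⁴⟩ ⊆ C_G(a⁴) since powers of a⁴ commute with a⁴; so |C_G(a⁴)| ≥ |⟨a⁴⟩| = 7.
By orbit–stabilizer, |C_G(a⁴)| = |G| / |conj. class of a⁴| = 14 / 2 = 7.
The 7 elements commuting with a⁴ are {e, a, a², a³, a⁴, a⁵, a⁶}.

Answer: {e, a, a², a³, a⁴, a⁵, a⁶}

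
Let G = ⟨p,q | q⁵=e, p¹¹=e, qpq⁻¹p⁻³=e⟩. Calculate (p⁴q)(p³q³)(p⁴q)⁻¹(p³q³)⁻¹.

[(p⁴q), (p³q³)] = (p⁴q)·(p³q³)·(p⁴q)⁻¹·(p³q³)⁻¹.
  (p⁴q) · (p³q³) = p²q⁴
  (p²q⁴) · (p⁶q⁴) = p⁴q³
  (p⁴q³) · (p⁶q²) = p

Answer: p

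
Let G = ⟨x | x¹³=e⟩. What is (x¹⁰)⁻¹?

The order of (x¹⁰) is 13 (smallest k with (x¹⁰)ᵏ = e), so (x¹⁰)⁻¹ = (x¹⁰)¹² = x³.
Check: (x¹⁰) · (x³) → (x¹⁰) · x³ = e, giving e as required.

Answer: x³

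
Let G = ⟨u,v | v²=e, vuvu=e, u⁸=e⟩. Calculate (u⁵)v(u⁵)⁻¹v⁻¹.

[(u⁵), v] = (u⁵)·v·(u⁵)⁻¹·v⁻¹.
  (u⁵) · v = u⁵v
  (u⁵v) · (u³) = u²v
  (u²v) · v = u²

Answer: u²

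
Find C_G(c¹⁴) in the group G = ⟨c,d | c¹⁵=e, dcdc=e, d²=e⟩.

⟨c¹⁴⟩ ⊆ C_G(c¹⁴) since powers of c¹⁴ commute with c¹⁴; so |C_G(c¹⁴)| ≥ |⟨c¹⁴⟩| = 15.
By orbit–stabilizer, |C_G(c¹⁴)| = |G| / |conj. class of c¹⁴| = 30 / 2 = 15.
The 15 elements commuting with c¹⁴ are {e, c, c², c³, c⁴, c⁵, c⁶, c⁷, c⁸, c⁹, c¹⁰, c¹¹, c¹², c¹³, c¹⁴}.

Answer: {e, c, c², c³, c⁴, c⁵, c⁶, c⁷, c⁸, c⁹, c¹⁰, c¹¹, c¹², c¹³, c¹⁴}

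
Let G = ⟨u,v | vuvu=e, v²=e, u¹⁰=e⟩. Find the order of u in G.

Compute successive powers until reaching e:
  u¹ = u, u² = u², u³ = u³, u⁴ = u⁴, u⁵ = u⁵, u⁶ = u⁶, u⁷ = u⁷, u⁸ = u⁸, u⁹ = u⁹, u¹⁰ = e.
The smallest positive k with uᵏ = e is 10.

Answer: 10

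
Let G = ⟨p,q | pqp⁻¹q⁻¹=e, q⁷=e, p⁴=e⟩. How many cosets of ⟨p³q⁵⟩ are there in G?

First find ord(p³q⁵) by computing successive powers:
  (p³q⁵)¹ = p³q⁵, (p³q⁵)² = p²q³, (p³q⁵)³ = pq, (p³q⁵)⁴ = q⁶, (p³q⁵)⁵ = p³q⁴, (p³q⁵)⁶ = p²q², (p³q⁵)⁷ = p, (p³q⁵)⁸ = q⁵, (p³q⁵)⁹ = p³q³, (p³q⁵)¹⁰ = p²q, (p³q⁵)¹¹ = pq⁶, (p³q⁵)¹² = q⁴, (p³q⁵)¹³ = p³q², (p³q⁵)¹⁴ = p², (p³q⁵)¹⁵ = pq⁵, (p³q⁵)¹⁶ = q³, (p³q⁵)¹⁷ = p³q, (p³q⁵)¹⁸ = p²q⁶, (p³q⁵)¹⁹ = pq⁴, (p³q⁵)²⁰ = q², (p³q⁵)²¹ = p³, (p³q⁵)²² = p²q⁵, (p³q⁵)²³ = pq³, (p³q⁵)²⁴ = q, (p³q⁵)²⁵ = p³q⁶, (p³q⁵)²⁶ = p²q⁴, (p³q⁵)²⁷ = pq², (p³q⁵)²⁸ = e.
So |⟨p³q⁵⟩| = ord(p³q⁵) = 28. With |G| = 28, by Lagrange [G : ⟨p³q⁵⟩] = 28/28 = 1.

Answer: 1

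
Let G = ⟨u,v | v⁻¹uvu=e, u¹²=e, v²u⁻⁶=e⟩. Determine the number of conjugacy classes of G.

The conjugacy classes (representative and size) are:
  [e] (size 1), [u¹¹] (size 2), [u²] (size 2), [u⁹] (size 2), [u⁴] (size 2), [u⁵] (size 2), [u⁶] (size 1), [u²v] (size 6), [uv] (size 6).
Class equation: 1 + 2 + 2 + 2 + 2 + 2 + 1 + 6 + 6 = 24 = |G|. So G has 9 conjugacy classes.

Answer: 9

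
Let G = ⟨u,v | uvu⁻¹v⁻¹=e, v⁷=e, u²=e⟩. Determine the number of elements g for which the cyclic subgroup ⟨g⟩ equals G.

G is cyclic of order 14. An element generates G iff its order is 14, and a cyclic group of order 14 has exactly φ(14) = 6 such elements.

Answer: 6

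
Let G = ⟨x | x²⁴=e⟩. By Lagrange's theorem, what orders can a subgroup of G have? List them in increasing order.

|G| = 24 = 2³ · 3. By Lagrange's theorem the order of any subgroup divides 24; the divisors of 24 are 1, 2, 3, 4, 6, 8, 12, 24.

Answer: 1, 2, 3, 4, 6, 8, 12, 24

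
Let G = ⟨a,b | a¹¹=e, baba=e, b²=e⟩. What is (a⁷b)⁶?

Compute successive powers of (a⁷b), reducing at each step:
  (a⁷b)²: (a⁷b) · a⁷ = b;   b · b = e
  (a⁷b)³: e · a⁷ = a⁷;   (a⁷) · b = a⁷b
  (a⁷b)⁴: (a⁷b) · a⁷ = b;   b · b = e
  (a⁷b)⁵: e · a⁷ = a⁷;   (a⁷) · b = a⁷b
  (a⁷b)⁶: (a⁷b) · a⁷ = b;   b · b = e

Answer: e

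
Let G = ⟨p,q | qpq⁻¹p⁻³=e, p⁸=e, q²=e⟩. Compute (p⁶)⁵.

Compute successive powers of (p⁶), reducing at each step:
  (p⁶)²: (p⁶) · p⁶ = p⁴
  (p⁶)³: (p⁴) · p⁶ = p²
  (p⁶)⁴: (p²) · p⁶ = e
  (p⁶)⁵: e · p⁶ = p⁶

Answer: p⁶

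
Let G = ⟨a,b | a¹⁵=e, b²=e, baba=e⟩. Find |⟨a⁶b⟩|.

|⟨a⁶b⟩| equals the order of a⁶b. Compute successive powers until reaching e:
  (a⁶b)¹ = a⁶b, (a⁶b)² = e.
The smallest positive k with (a⁶b)ᵏ = e is 2, so |⟨a⁶b⟩| = 2.

Answer: 2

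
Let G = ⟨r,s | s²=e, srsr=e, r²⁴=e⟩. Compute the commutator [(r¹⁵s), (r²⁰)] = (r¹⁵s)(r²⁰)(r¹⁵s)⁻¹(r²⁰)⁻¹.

[(r¹⁵s), (r²⁰)] = (r¹⁵s)·(r²⁰)·(r¹⁵s)⁻¹·(r²⁰)⁻¹.
  (r¹⁵s) · (r²⁰) = r¹⁹s
  (r¹⁹s) · (r¹⁵s) = r⁴
  (r⁴) · (r⁴) = r⁸

Answer: r⁸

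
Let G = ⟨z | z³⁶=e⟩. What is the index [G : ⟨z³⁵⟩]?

First find ord(z³⁵) by computing successive powers:
  (z³⁵)¹ = z³⁵, (z³⁵)² = z³⁴, (z³⁵)³ = z³³, (z³⁵)⁴ = z³², (z³⁵)⁵ = z³¹, (z³⁵)⁶ = z³⁰, (z³⁵)⁷ = z²⁹, (z³⁵)⁸ = z²⁸, (z³⁵)⁹ = z²⁷, (z³⁵)¹⁰ = z²⁶, (z³⁵)¹¹ = z²⁵, (z³⁵)¹² = z²⁴, (z³⁵)¹³ = z²³, (z³⁵)¹⁴ = z²², (z³⁵)¹⁵ = z²¹, (z³⁵)¹⁶ = z²⁰, (z³⁵)¹⁷ = z¹⁹, (z³⁵)¹⁸ = z¹⁸, (z³⁵)¹⁹ = z¹⁷, (z³⁵)²⁰ = z¹⁶, (z³⁵)²¹ = z¹⁵, (z³⁵)²² = z¹⁴, (z³⁵)²³ = z¹³, (z³⁵)²⁴ = z¹², (z³⁵)²⁵ = z¹¹, (z³⁵)²⁶ = z¹⁰, (z³⁵)²⁷ = z⁹, (z³⁵)²⁸ = z⁸, (z³⁵)²⁹ = z⁷, (z³⁵)³⁰ = z⁶, (z³⁵)³¹ = z⁵, (z³⁵)³² = z⁴, (z³⁵)³³ = z³, (z³⁵)³⁴ = z², (z³⁵)³⁵ = z, (z³⁵)³⁶ = e.
So |⟨z³⁵⟩| = ord(z³⁵) = 36. With |G| = 36, by Lagrange [G : ⟨z³⁵⟩] = 36/36 = 1.

Answer: 1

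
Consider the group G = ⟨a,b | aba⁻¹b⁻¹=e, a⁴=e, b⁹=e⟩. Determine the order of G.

Enumerate words in the generators, reducing via the relations: the distinct elements are
  {a, b, e, ab, a², a³, b², b³, b⁴, b⁵, b⁶, b⁷, b⁸, ab², ab³, ab⁴, ab⁵, ab⁶, ab⁷, ab⁸, a²b, a³b, a²b², a²b³, a²b⁴, a²b⁵, a²b⁶, a²b⁷, a²b⁸, a³b², a³b³, a³b⁴, a³b⁵, a³b⁶, a³b⁷, a³b⁸}.
No further products give new elements, so |G| = 36.

Answer: 36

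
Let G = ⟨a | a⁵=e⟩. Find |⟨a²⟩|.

|⟨a²⟩| equals the order of a². Compute successive powers until reaching e:
  (a²)¹ = a², (a²)² = a⁴, (a²)³ = a, (a²)⁴ = a³, (a²)⁵ = e.
The smallest positive k with (a²)ᵏ = e is 5, so |⟨a²⟩| = 5.

Answer: 5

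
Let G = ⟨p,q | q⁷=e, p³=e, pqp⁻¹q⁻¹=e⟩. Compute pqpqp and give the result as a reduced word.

Multiply left to right, reducing at each step:
  p · q = pq
  (pq) · p = p²q
  (p²q) · q = p²q²
  (p²q²) · p = q²

Answer: q²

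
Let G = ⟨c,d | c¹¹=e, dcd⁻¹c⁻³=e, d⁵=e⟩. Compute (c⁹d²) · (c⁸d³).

Compute (c⁹d²) · (c⁸d³) by multiplying left to right and reducing via the relations at each step:
  (c⁹d²) · c⁸ = c⁴d²
  (c⁴d²) · d³ = c⁴

Answer: c⁴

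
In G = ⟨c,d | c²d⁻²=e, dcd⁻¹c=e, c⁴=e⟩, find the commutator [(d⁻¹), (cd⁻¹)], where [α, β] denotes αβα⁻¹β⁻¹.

[(d⁻¹), (cd⁻¹)] = (d⁻¹)·(cd⁻¹)·(d⁻¹)⁻¹·(cd⁻¹)⁻¹.
  (d⁻¹) · (cd⁻¹) = c
  c · d = cd
  (cd) · (cd) = c²

Answer: c²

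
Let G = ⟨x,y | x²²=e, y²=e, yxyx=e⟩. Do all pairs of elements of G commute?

x·y = xy but y·x = x²¹y, so x·y ≠ y·x and G is not abelian.

Answer: No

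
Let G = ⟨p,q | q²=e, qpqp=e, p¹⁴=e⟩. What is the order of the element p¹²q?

Compute successive powers until reaching e:
  (p¹²q)¹ = p¹²q, (p¹²q)² = e.
The smallest positive k with (p¹²q)ᵏ = e is 2.

Answer: 2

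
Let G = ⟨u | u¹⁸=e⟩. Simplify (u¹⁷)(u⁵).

Compute (u¹⁷) · (u⁵) by multiplying left to right and reducing via the relations at each step:
  (u¹⁷) · u⁵ = u⁴

Answer: u⁴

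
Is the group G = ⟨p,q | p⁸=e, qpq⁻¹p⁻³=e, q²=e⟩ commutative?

p·q = pq but q·p = p³q, so p·q ≠ q·p and G is not abelian.

Answer: No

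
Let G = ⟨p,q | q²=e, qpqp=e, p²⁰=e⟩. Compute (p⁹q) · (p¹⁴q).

Compute (p⁹q) · (p¹⁴q) by multiplying left to right and reducing via the relations at each step:
  (p⁹q) · p¹⁴ = p¹⁵q
  (p¹⁵q) · q = p¹⁵

Answer: p¹⁵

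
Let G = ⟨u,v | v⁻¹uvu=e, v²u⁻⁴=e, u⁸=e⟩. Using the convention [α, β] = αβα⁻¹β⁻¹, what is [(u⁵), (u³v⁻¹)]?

[(u⁵), (u³v⁻¹)] = (u⁵)·(u³v⁻¹)·(u⁵)⁻¹·(u³v⁻¹)⁻¹.
  (u⁵) · (u³v⁻¹) = v⁻¹
  (v⁻¹) · (u³) = uv
  (uv) · (u³v) = u²

Answer: u²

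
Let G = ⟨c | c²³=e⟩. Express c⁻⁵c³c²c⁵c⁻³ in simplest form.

Multiply left to right, reducing at each step:
  (c¹⁸) · c³ = c²¹
  (c²¹) · c² = e
  e · c⁵ = c⁵
  (c⁵) · c⁻³ = c²

Answer: c²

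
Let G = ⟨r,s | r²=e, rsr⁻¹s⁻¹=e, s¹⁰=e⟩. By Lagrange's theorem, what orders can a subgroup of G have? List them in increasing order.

|G| = 20 = 2² · 5. By Lagrange's theorem the order of any subgroup divides 20; the divisors of 20 are 1, 2, 4, 5, 10, 20.

Answer: 1, 2, 4, 5, 10, 20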